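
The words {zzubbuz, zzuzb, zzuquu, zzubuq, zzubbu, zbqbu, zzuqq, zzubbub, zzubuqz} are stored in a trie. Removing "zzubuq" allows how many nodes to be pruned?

Walk "zzubuq" from the leaf back toward the root, removing each node that no remaining word uses.
Every node on "zzubuq" is still needed (e.g. by "zzubuqz"), so nothing is freed.
Nodes removed: 0

0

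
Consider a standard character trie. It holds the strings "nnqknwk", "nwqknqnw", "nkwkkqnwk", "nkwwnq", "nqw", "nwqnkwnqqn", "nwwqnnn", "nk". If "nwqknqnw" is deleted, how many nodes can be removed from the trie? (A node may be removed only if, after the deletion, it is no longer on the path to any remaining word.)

5

A node on "nwqknqnw"'s path can go only if nothing else ends at it or branches off below it.
The suffix "knqnw" (5 nodes) is used only by "nwqknqnw"; the node for "nwq" still has the child "n", so pruning stops there.
Nodes removed: 5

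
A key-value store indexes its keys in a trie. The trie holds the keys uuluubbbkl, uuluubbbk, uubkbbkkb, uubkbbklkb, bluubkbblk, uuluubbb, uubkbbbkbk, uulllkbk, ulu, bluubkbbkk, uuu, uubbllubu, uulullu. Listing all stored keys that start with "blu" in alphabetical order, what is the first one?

bluubkbbkk

Filter for "blu…" and sort: "bluubkbbkk", "bluubkbblk"
Position 1: bluubkbbkk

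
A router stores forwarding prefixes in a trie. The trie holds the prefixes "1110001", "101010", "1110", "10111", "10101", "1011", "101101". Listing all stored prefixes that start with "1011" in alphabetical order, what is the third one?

Filter for "1011…" and sort: "1011", "101101", "10111"
Position 3: 10111

10111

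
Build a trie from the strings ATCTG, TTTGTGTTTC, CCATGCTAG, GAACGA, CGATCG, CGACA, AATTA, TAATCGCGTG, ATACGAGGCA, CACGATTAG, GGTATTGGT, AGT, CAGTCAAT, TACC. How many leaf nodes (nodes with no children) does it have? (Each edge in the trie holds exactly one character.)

Leaves are exactly the stored words that no other stored word extends.
Those words: "AATTA", "AGT", "ATACGAGGCA", "ATCTG", "CACGATTAG", "CAGTCAAT", "CCATGCTAG", "CGACA", "CGATCG", "GAACGA", "GGTATTGGT", "TAATCGCGTG", "TACC", "TTTGTGTTTC"
Leaf count: 14

14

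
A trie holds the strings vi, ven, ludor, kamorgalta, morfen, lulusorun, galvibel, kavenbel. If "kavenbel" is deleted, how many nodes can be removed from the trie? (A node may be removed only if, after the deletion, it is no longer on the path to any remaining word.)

A node on "kavenbel"'s path can go only if nothing else ends at it or branches off below it.
The suffix "venbel" (6 nodes) is used only by "kavenbel"; the node for "ka" still has the child "m", so pruning stops there.
Nodes removed: 6

6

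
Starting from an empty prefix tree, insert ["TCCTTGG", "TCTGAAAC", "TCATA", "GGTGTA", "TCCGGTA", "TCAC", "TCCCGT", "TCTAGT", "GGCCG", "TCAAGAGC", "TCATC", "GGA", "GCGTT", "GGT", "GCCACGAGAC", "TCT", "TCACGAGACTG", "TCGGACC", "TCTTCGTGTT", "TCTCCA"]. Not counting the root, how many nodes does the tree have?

Insert word by word; a character creates a node only if that edge doesn't already exist:
  "TCCTTGG" → 7 new (T, C, C, T, T, G, G)
  "TCTGAAAC" → prefix "TC" already present; 6 new (T, G, A, A, A, C)
  "TCATA" → prefix "TC" already present; 3 new (A, T, A)
  "GGTGTA" → 6 new (G, G, T, G, T, A)
  "TCCGGTA" → prefix "TCC" already present; 4 new (G, G, T, A)
  "TCAC" → prefix "TCA" already present; 1 new (C)
  "TCCCGT" → prefix "TCC" already present; 3 new (C, G, T)
  "TCTAGT" → prefix "TCT" already present; 3 new (A, G, T)
  "GGCCG" → prefix "GG" already present; 3 new (C, C, G)
  "TCAAGAGC" → prefix "TCA" already present; 5 new (A, G, A, G, C)
  "TCATC" → prefix "TCAT" already present; 1 new (C)
  "GGA" → prefix "GG" already present; 1 new (A)
  "GCGTT" → prefix "G" already present; 4 new (C, G, T, T)
  "GGT" → prefix "GGT" already present; 0 new (none)
  "GCCACGAGAC" → prefix "GC" already present; 8 new (C, A, C, G, A, G, A, C)
  "TCT" → prefix "TCT" already present; 0 new (none)
  "TCACGAGACTG" → prefix "TCAC" already present; 7 new (G, A, G, A, C, T, G)
  "TCGGACC" → prefix "TC" already present; 5 new (G, G, A, C, C)
  "TCTTCGTGTT" → prefix "TCT" already present; 7 new (T, C, G, T, G, T, T)
  "TCTCCA" → prefix "TCT" already present; 3 new (C, C, A)
Total nodes = 7 + 6 + 3 + 6 + 4 + 1 + 3 + 3 + 3 + 5 + 1 + 1 + 4 + 0 + 8 + 0 + 7 + 5 + 7 + 3 = 77

77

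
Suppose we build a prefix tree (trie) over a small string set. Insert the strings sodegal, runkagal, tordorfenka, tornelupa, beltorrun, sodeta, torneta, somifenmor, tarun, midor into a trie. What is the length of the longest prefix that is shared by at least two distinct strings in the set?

Look for the deepest trie node that still has at least two words in its subtree.
e.g. "tornelupa" and "torneta" share the prefix "torne" of length 5; no pair shares a longer one.
Longest shared-prefix length: 5

5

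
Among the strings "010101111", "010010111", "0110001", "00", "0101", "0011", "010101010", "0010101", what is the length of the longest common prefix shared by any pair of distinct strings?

Equivalently: take the maximum, over all pairs, of their longest common prefix length.
e.g. "010101010" and "010101111" share the prefix "010101" of length 6; no pair shares a longer one.
Longest shared-prefix length: 6

6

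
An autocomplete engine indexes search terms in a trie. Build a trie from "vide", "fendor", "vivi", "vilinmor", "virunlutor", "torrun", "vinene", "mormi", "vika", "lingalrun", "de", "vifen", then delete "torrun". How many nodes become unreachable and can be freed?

6

After clearing the end-marker at "torrun", prune upward until reaching a node still needed by another word.
No other word shares any prefix with "torrun", so all 6 of its nodes go.
Nodes removed: 6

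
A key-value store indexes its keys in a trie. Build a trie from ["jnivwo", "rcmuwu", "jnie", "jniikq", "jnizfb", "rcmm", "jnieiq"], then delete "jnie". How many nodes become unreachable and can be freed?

0

A node on "jnie"'s path can go only if nothing else ends at it or branches off below it.
Every node on "jnie" is still needed (e.g. by "jnieiq"), so nothing is freed.
Nodes removed: 0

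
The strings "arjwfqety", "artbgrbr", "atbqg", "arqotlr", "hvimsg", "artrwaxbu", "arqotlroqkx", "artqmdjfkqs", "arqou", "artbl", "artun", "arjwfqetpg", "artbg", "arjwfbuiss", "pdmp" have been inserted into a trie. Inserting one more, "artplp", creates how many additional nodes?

"art" is already a path in the trie; the remaining "plp" must be added.
Each of the 3 remaining characters creates one node.

3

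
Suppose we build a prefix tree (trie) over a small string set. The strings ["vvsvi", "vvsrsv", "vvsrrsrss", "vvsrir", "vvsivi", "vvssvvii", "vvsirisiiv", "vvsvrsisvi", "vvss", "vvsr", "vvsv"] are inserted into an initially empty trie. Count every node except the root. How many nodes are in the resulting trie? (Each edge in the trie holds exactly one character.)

35

Insert word by word; a character creates a node only if that edge doesn't already exist:
  "vvsvi" → 5 new (v, v, s, v, i)
  "vvsrsv" → prefix "vvs" already present; 3 new (r, s, v)
  "vvsrrsrss" → prefix "vvsr" already present; 5 new (r, s, r, s, s)
  "vvsrir" → prefix "vvsr" already present; 2 new (i, r)
  "vvsivi" → prefix "vvs" already present; 3 new (i, v, i)
  "vvssvvii" → prefix "vvs" already present; 5 new (s, v, v, i, i)
  "vvsirisiiv" → prefix "vvsi" already present; 6 new (r, i, s, i, i, v)
  "vvsvrsisvi" → prefix "vvsv" already present; 6 new (r, s, i, s, v, i)
  "vvss" → prefix "vvss" already present; 0 new (none)
  "vvsr" → prefix "vvsr" already present; 0 new (none)
  "vvsv" → prefix "vvsv" already present; 0 new (none)
Total nodes = 5 + 3 + 5 + 2 + 3 + 5 + 6 + 6 + 0 + 0 + 0 = 35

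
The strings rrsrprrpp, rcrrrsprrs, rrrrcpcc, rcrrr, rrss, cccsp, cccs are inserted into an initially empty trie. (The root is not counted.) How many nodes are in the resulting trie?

For each word, the new-node count is its length minus the longest prefix already in the trie:
  "rrsrprrpp" → 9 new (r, r, s, r, p, r, r, p, p)
  "rcrrrsprrs" → prefix "r" already present; 9 new (c, r, r, r, s, p, r, r, s)
  "rrrrcpcc" → prefix "rr" already present; 6 new (r, r, c, p, c, c)
  "rcrrr" → prefix "rcrrr" already present; 0 new (none)
  "rrss" → prefix "rrs" already present; 1 new (s)
  "cccsp" → 5 new (c, c, c, s, p)
  "cccs" → prefix "cccs" already present; 0 new (none)
Total nodes = 9 + 9 + 6 + 0 + 1 + 5 + 0 = 30

30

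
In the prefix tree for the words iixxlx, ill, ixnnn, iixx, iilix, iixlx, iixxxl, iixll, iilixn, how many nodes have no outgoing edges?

A leaf is a node with no children — equivalently, the end of a word that is not a proper prefix of any other stored word.
Those words: "iilixn", "iixll", "iixlx", "iixxlx", "iixxxl", "ill", "ixnnn"
Leaf count: 7

7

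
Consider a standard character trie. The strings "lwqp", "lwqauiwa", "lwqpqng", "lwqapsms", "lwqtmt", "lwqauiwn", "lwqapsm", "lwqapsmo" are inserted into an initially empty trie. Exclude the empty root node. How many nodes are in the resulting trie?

Trie structure (* marks end of a word):
(root)
└─ l
   └─ w
      └─ q
         ├─ a
         │  ├─ p
         │  │  └─ s
         │  │     └─ m *
         │  │        ├─ o *
         │  │        └─ s *
         │  └─ u
         │     └─ i
         │        └─ w
         │           ├─ a *
         │           └─ n *
         ├─ p *
         │  └─ q
         │     └─ n
         │        └─ g *
         └─ t
            └─ m
               └─ t *
Counting every labelled node above: 21.

21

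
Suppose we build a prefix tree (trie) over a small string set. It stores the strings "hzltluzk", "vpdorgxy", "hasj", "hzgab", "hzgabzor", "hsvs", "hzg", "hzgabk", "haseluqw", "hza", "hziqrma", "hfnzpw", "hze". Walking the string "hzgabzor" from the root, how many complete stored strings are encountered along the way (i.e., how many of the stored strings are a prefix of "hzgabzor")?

3

Check each prefix of "hzgabzor" against the stored set — each match is an end-marker on the path.
Prefixes of the query that are stored words: "hzg", "hzgab", "hzgabzor"
Count: 3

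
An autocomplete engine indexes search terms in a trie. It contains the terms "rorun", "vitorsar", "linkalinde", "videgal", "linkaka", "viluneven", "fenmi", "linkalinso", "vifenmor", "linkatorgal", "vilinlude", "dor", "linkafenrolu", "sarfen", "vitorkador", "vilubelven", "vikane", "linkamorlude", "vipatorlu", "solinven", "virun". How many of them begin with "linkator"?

Filter for entries beginning with "linkator":
Words under "linkator": linkatorgal
Count: 1

1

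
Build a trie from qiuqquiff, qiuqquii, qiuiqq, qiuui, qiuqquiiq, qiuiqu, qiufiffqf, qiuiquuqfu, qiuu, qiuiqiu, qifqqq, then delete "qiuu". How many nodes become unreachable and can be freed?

0

After clearing the end-marker at "qiuu", prune upward until reaching a node still needed by another word.
Every node on "qiuu" is still needed (e.g. by "qiuui"), so nothing is freed.
Nodes removed: 0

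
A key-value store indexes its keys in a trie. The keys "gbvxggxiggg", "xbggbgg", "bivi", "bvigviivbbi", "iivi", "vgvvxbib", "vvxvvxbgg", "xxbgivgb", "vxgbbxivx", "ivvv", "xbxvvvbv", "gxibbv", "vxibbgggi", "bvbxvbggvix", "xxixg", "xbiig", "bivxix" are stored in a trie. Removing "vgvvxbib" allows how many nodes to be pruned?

A node on "vgvvxbib"'s path can go only if nothing else ends at it or branches off below it.
The suffix "gvvxbib" (7 nodes) is used only by "vgvvxbib"; the node for "v" still has the child "v", so pruning stops there.
Nodes removed: 7

7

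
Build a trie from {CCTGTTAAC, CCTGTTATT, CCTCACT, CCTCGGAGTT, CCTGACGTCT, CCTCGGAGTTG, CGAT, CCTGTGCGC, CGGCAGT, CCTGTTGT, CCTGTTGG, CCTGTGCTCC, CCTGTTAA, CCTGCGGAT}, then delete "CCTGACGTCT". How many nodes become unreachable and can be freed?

Walk "CCTGACGTCT" from the leaf back toward the root, removing each node that no remaining word uses.
The suffix "ACGTCT" (6 nodes) is used only by "CCTGACGTCT"; the node for "CCTG" still has the child "T", so pruning stops there.
Nodes removed: 6

6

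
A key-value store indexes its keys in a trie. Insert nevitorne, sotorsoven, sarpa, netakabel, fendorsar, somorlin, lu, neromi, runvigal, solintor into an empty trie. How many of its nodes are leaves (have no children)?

10

Leaves are exactly the stored words that no other stored word extends.
Those words: "fendorsar", "lu", "neromi", "netakabel", "nevitorne", "runvigal", "sarpa", "solintor", "somorlin", "sotorsoven"
Leaf count: 10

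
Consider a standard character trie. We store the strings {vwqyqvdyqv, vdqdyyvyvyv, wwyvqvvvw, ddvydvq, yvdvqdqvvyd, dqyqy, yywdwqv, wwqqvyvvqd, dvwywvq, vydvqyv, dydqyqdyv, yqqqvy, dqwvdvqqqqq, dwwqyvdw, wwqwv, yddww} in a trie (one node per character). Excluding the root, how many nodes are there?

Trace insertions, counting only characters that open a new branch:
  "vwqyqvdyqv" → 10 new (v, w, q, y, q, v, d, y, q, v)
  "vdqdyyvyvyv" → prefix "v" already present; 10 new (d, q, d, y, y, v, y, v, y, v)
  "wwyvqvvvw" → 9 new (w, w, y, v, q, v, v, v, w)
  "ddvydvq" → 7 new (d, d, v, y, d, v, q)
  "yvdvqdqvvyd" → 11 new (y, v, d, v, q, d, q, v, v, y, d)
  "dqyqy" → prefix "d" already present; 4 new (q, y, q, y)
  "yywdwqv" → prefix "y" already present; 6 new (y, w, d, w, q, v)
  "wwqqvyvvqd" → prefix "ww" already present; 8 new (q, q, v, y, v, v, q, d)
  "dvwywvq" → prefix "d" already present; 6 new (v, w, y, w, v, q)
  "vydvqyv" → prefix "v" already present; 6 new (y, d, v, q, y, v)
  "dydqyqdyv" → prefix "d" already present; 8 new (y, d, q, y, q, d, y, v)
  "yqqqvy" → prefix "y" already present; 5 new (q, q, q, v, y)
  "dqwvdvqqqqq" → prefix "dq" already present; 9 new (w, v, d, v, q, q, q, q, q)
  "dwwqyvdw" → prefix "d" already present; 7 new (w, w, q, y, v, d, w)
  "wwqwv" → prefix "wwq" already present; 2 new (w, v)
  "yddww" → prefix "y" already present; 4 new (d, d, w, w)
Total nodes = 10 + 10 + 9 + 7 + 11 + 4 + 6 + 8 + 6 + 6 + 8 + 5 + 9 + 7 + 2 + 4 = 112

112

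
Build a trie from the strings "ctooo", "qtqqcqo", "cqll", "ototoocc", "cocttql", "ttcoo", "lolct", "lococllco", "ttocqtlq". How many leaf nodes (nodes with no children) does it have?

A leaf is a node with no children — equivalently, the end of a word that is not a proper prefix of any other stored word.
Those words: "cocttql", "cqll", "ctooo", "lococllco", "lolct", "ototoocc", "qtqqcqo", "ttcoo", "ttocqtlq"
Leaf count: 9

9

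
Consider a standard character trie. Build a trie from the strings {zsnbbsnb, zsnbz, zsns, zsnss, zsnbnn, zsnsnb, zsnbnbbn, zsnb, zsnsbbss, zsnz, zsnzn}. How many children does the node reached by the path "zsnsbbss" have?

Follow the path "zsnsbbss" to its node, then look at its outgoing edges.
No stored string extends past "zsnsbbss".
That node has 0 child edges.

0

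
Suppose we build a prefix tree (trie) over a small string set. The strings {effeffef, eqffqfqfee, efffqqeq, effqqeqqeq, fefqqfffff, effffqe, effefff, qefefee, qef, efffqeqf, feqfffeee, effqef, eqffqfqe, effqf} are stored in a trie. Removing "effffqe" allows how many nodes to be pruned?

3

After clearing the end-marker at "effffqe", prune upward until reaching a node still needed by another word.
The suffix "fqe" (3 nodes) is used only by "effffqe"; the node for "efff" still has the child "q", so pruning stops there.
Nodes removed: 3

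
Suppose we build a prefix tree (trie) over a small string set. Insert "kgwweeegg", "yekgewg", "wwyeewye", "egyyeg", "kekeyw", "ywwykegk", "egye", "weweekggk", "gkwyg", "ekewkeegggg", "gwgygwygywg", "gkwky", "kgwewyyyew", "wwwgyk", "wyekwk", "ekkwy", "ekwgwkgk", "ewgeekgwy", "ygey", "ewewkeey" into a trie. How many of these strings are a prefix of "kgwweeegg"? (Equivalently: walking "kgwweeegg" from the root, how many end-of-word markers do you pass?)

1

Traverse "kgwweeegg" character by character; count nodes along the way that are marked as word ends.
Prefixes of the query that are stored words: "kgwweeegg"
Count: 1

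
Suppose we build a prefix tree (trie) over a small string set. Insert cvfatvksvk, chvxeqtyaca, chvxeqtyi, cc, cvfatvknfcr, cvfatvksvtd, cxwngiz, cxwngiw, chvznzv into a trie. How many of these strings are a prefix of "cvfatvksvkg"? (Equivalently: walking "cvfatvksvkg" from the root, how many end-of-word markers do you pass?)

Traverse "cvfatvksvkg" character by character; count nodes along the way that are marked as word ends.
Prefixes of the query that are stored words: "cvfatvksvk"
Count: 1

1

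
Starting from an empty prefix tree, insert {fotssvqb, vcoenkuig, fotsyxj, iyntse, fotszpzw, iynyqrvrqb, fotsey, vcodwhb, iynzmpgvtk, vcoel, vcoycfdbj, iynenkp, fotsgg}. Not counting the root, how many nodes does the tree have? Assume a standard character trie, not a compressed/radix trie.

Trace insertions, counting only characters that open a new branch:
  "fotssvqb" → 8 new (f, o, t, s, s, v, q, b)
  "vcoenkuig" → 9 new (v, c, o, e, n, k, u, i, g)
  "fotsyxj" → prefix "fots" already present; 3 new (y, x, j)
  "iyntse" → 6 new (i, y, n, t, s, e)
  "fotszpzw" → prefix "fots" already present; 4 new (z, p, z, w)
  "iynyqrvrqb" → prefix "iyn" already present; 7 new (y, q, r, v, r, q, b)
  "fotsey" → prefix "fots" already present; 2 new (e, y)
  "vcodwhb" → prefix "vco" already present; 4 new (d, w, h, b)
  "iynzmpgvtk" → prefix "iyn" already present; 7 new (z, m, p, g, v, t, k)
  "vcoel" → prefix "vcoe" already present; 1 new (l)
  "vcoycfdbj" → prefix "vco" already present; 6 new (y, c, f, d, b, j)
  "iynenkp" → prefix "iyn" already present; 4 new (e, n, k, p)
  "fotsgg" → prefix "fots" already present; 2 new (g, g)
Total nodes = 8 + 9 + 3 + 6 + 4 + 7 + 2 + 4 + 7 + 1 + 6 + 4 + 2 = 63

63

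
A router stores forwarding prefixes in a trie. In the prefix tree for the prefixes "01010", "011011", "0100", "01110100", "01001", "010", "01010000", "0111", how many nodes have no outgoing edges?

4

Leaves are exactly the stored words that no other stored word extends.
Those words: "01001", "01010000", "011011", "01110100"
Leaf count: 4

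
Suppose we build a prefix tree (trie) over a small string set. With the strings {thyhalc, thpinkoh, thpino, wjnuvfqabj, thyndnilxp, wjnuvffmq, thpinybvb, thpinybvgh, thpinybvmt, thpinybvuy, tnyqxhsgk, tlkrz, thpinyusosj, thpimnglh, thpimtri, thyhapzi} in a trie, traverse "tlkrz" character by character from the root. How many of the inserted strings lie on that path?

1

Walk "tlkrz" from the root; an end-of-word marker is hit whenever a stored word is a prefix of "tlkrz".
Prefixes of the query that are stored words: "tlkrz"
Count: 1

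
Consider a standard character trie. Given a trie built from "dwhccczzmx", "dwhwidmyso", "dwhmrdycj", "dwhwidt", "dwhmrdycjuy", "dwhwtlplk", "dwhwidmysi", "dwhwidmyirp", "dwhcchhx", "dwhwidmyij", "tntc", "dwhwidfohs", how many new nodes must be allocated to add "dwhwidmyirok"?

2

Walking "dwhwidmyirok" from the root, the first 10 characters ("dwhwidmyir") follow existing edges; "o" is the first miss.
Each of the 2 remaining characters creates one node.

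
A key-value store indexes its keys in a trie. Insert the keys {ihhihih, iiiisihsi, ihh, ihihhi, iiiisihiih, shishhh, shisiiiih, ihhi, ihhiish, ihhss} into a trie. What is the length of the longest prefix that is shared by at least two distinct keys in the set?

The deepest shared node is where two words last agree before diverging.
e.g. "iiiisihiih" and "iiiisihsi" share the prefix "iiiisih" of length 7; no pair shares a longer one.
Longest shared-prefix length: 7

7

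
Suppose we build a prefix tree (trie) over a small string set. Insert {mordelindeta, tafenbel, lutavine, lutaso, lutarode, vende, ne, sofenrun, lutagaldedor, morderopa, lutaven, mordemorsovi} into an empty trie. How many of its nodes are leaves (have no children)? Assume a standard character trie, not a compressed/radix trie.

Leaves are exactly the stored words that no other stored word extends.
Those words: "lutagaldedor", "lutarode", "lutaso", "lutaven", "lutavine", "mordelindeta", "mordemorsovi", "morderopa", "ne", "sofenrun", "tafenbel", "vende"
Leaf count: 12

12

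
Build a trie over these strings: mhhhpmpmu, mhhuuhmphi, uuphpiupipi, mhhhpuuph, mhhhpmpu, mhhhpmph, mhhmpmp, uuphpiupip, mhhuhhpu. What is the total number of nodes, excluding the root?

For each word, the new-node count is its length minus the longest prefix already in the trie:
  "mhhhpmpmu" → 9 new (m, h, h, h, p, m, p, m, u)
  "mhhuuhmphi" → prefix "mhh" already present; 7 new (u, u, h, m, p, h, i)
  "uuphpiupipi" → 11 new (u, u, p, h, p, i, u, p, i, p, i)
  "mhhhpuuph" → prefix "mhhhp" already present; 4 new (u, u, p, h)
  "mhhhpmpu" → prefix "mhhhpmp" already present; 1 new (u)
  "mhhhpmph" → prefix "mhhhpmp" already present; 1 new (h)
  "mhhmpmp" → prefix "mhh" already present; 4 new (m, p, m, p)
  "uuphpiupip" → prefix "uuphpiupip" already present; 0 new (none)
  "mhhuhhpu" → prefix "mhhu" already present; 4 new (h, h, p, u)
Total nodes = 9 + 7 + 11 + 4 + 1 + 1 + 4 + 0 + 4 = 41

41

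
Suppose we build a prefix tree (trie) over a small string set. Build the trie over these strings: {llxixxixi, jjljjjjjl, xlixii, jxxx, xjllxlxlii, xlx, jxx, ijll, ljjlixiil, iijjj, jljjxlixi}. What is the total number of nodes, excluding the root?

61

Insert word by word; a character creates a node only if that edge doesn't already exist:
  "llxixxixi" → 9 new (l, l, x, i, x, x, i, x, i)
  "jjljjjjjl" → 9 new (j, j, l, j, j, j, j, j, l)
  "xlixii" → 6 new (x, l, i, x, i, i)
  "jxxx" → prefix "j" already present; 3 new (x, x, x)
  "xjllxlxlii" → prefix "x" already present; 9 new (j, l, l, x, l, x, l, i, i)
  "xlx" → prefix "xl" already present; 1 new (x)
  "jxx" → prefix "jxx" already present; 0 new (none)
  "ijll" → 4 new (i, j, l, l)
  "ljjlixiil" → prefix "l" already present; 8 new (j, j, l, i, x, i, i, l)
  "iijjj" → prefix "i" already present; 4 new (i, j, j, j)
  "jljjxlixi" → prefix "j" already present; 8 new (l, j, j, x, l, i, x, i)
Total nodes = 9 + 9 + 6 + 3 + 9 + 1 + 0 + 4 + 8 + 4 + 8 = 61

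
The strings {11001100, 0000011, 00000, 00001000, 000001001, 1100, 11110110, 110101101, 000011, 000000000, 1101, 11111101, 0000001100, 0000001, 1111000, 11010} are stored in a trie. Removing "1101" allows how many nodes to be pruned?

0

Walk "1101" from the leaf back toward the root, removing each node that no remaining word uses.
Every node on "1101" is still needed (e.g. by "110101101"), so nothing is freed.
Nodes removed: 0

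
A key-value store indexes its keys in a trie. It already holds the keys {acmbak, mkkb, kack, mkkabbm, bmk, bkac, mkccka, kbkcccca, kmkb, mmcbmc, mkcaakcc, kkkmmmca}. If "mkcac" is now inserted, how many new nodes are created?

1

"mkca" is already a path in the trie; the remaining "c" must be added.
New nodes needed: |"mkcac"| − 4 = 5 − 4 = 1.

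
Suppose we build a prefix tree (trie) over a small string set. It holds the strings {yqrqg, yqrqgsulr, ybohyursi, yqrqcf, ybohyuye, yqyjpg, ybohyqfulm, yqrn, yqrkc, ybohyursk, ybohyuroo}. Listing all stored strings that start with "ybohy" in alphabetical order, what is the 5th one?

DFS of the "ybohy" subtree visits, in order: "ybohyqfulm", "ybohyuroo", "ybohyursi", "ybohyursk", "ybohyuye"
The 5th is ybohyuye.

ybohyuye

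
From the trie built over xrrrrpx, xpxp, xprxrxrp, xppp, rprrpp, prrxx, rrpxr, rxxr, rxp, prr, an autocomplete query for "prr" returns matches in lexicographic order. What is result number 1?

prr

Filter for "prr…" and sort: "prr", "prrxx"
Position 1: prr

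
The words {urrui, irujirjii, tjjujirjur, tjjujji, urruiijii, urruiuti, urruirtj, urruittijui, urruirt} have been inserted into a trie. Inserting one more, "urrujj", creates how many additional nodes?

2

The longest prefix of "urrujj" already in the trie is "urru" (length 4).
So 6 − 4 = 2 new nodes.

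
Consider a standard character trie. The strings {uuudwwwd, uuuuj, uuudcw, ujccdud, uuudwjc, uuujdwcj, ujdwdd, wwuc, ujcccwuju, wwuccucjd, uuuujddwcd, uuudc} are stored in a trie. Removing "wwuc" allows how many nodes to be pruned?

0

A node on "wwuc"'s path can go only if nothing else ends at it or branches off below it.
Every node on "wwuc" is still needed (e.g. by "wwuccucjd"), so nothing is freed.
Nodes removed: 0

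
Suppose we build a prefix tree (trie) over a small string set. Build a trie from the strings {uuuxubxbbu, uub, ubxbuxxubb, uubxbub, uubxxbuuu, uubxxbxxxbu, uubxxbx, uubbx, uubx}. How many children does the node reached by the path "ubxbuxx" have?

1

Walk "ubxbuxx" from the root, arriving at one node.
Characters that immediately follow "ubxbuxx" among the stored strings: {u}.
That node has 1 child edge.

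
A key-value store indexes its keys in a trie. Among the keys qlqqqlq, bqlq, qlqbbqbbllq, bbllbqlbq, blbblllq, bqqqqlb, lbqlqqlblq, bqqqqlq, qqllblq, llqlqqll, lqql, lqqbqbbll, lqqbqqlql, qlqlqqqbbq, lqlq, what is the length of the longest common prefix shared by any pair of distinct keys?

6

Look for the deepest trie node that still has at least two words in its subtree.
"bqqqqlb" and "bqqqqlq" agree on "bqqqql" (6 characters) before diverging; nothing deeper is shared.
Longest shared-prefix length: 6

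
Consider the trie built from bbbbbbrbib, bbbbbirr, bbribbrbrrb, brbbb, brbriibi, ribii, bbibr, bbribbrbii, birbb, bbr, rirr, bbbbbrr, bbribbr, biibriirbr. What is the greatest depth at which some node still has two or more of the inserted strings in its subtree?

8

Look for the deepest trie node that still has at least two words in its subtree.
"bbribbrbii" and "bbribbrbrrb" agree on "bbribbrb" (8 characters) before diverging; nothing deeper is shared.
Longest shared-prefix length: 8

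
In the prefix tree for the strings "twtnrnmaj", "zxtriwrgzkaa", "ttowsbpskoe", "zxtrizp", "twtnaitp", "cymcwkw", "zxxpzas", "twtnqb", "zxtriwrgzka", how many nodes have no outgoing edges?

Leaves are exactly the stored words that no other stored word extends.
Those words: "cymcwkw", "ttowsbpskoe", "twtnaitp", "twtnqb", "twtnrnmaj", "zxtriwrgzkaa", "zxtrizp", "zxxpzas"
Leaf count: 8

8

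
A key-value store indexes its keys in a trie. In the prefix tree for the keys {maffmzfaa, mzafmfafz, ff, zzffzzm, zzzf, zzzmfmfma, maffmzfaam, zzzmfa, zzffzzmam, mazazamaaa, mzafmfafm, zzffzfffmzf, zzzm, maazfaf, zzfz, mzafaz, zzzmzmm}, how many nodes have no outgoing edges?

14

Leaves are exactly the stored words that no other stored word extends.
Those words: "ff", "maazfaf", "maffmzfaam", "mazazamaaa", "mzafaz", "mzafmfafm", "mzafmfafz", "zzffzfffmzf", "zzffzzmam", "zzfz", "zzzf", "zzzmfa", "zzzmfmfma", "zzzmzmm"
Leaf count: 14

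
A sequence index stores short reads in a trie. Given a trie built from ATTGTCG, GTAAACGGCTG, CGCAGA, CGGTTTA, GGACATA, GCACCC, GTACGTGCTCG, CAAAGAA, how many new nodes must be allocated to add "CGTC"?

2

Walking "CGTC" from the root, the first 2 characters ("CG") follow existing edges; "T" is the first miss.
New nodes needed: |"CGTC"| − 2 = 4 − 2 = 2.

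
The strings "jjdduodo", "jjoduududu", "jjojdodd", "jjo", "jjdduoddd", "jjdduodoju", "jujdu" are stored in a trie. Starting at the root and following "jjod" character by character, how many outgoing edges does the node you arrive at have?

Follow the path "jjod" to its node, then look at its outgoing edges.
Characters that immediately follow "jjod" among the stored strings: {u}.
That node has 1 child edge.

1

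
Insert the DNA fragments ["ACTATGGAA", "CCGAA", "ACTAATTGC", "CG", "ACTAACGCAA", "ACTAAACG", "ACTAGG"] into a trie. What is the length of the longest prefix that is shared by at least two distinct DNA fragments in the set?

5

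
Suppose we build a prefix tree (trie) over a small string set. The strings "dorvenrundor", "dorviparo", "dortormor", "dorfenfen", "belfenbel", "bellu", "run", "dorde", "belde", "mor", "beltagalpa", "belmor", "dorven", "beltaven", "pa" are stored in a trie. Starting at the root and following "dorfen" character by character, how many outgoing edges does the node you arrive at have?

Walk "dorfen" from the root, arriving at one node.
Distinct next characters after "dorfen": f.
That node has 1 child edge.

1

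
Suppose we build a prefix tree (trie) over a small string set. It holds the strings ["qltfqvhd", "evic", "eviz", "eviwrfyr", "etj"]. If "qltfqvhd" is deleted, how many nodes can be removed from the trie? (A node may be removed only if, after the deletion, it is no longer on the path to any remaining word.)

A node on "qltfqvhd"'s path can go only if nothing else ends at it or branches off below it.
No other word shares any prefix with "qltfqvhd", so all 8 of its nodes go.
Nodes removed: 8

8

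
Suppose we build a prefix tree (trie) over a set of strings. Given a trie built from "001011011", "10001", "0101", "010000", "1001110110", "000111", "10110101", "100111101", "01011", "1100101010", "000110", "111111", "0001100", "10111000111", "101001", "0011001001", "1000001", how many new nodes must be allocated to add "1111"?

0

"1111" is already a full path in the trie; only an end-marker is added.
No new nodes are needed: 0.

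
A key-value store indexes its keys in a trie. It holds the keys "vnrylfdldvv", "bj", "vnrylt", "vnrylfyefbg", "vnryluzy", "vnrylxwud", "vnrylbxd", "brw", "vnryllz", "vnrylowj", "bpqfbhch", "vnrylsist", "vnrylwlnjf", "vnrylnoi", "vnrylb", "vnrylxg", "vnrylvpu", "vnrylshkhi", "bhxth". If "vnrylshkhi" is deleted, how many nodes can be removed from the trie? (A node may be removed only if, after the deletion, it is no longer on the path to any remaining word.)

4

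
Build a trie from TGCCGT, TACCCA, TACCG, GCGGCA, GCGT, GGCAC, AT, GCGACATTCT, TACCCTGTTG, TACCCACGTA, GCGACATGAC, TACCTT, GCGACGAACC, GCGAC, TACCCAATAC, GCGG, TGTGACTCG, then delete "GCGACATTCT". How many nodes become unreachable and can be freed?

3

A node on "GCGACATTCT"'s path can go only if nothing else ends at it or branches off below it.
The suffix "TCT" (3 nodes) is used only by "GCGACATTCT"; the node for "GCGACAT" still has the child "G", so pruning stops there.
Nodes removed: 3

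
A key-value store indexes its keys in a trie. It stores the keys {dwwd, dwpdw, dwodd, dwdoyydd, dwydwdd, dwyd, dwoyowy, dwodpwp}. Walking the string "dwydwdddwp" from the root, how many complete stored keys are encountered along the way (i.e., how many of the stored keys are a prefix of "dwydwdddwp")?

2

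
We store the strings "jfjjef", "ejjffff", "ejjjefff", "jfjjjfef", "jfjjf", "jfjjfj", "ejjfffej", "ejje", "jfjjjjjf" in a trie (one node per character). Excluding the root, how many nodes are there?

Trie structure (* marks end of a word):
(root)
├─ e
│  └─ j
│     └─ j
│        ├─ e *
│        ├─ f
│        │  └─ f
│        │     └─ f
│        │        ├─ e
│        │        │  └─ j *
│        │        └─ f *
│        └─ j
│           └─ e
│              └─ f
│                 └─ f
│                    └─ f *
└─ j
   └─ f
      └─ j
         └─ j
            ├─ e
            │  └─ f *
            ├─ f *
            │  └─ j *
            └─ j
               ├─ f
               │  └─ e
               │     └─ f *
               └─ j
                  └─ j
                     └─ f *
Counting every labelled node above: 30.

30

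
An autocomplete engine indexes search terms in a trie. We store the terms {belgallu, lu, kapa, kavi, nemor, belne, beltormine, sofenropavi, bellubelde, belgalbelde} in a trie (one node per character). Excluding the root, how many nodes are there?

53

Trace insertions, counting only characters that open a new branch:
  "belgallu" → 8 new (b, e, l, g, a, l, l, u)
  "lu" → 2 new (l, u)
  "kapa" → 4 new (k, a, p, a)
  "kavi" → prefix "ka" already present; 2 new (v, i)
  "nemor" → 5 new (n, e, m, o, r)
  "belne" → prefix "bel" already present; 2 new (n, e)
  "beltormine" → prefix "bel" already present; 7 new (t, o, r, m, i, n, e)
  "sofenropavi" → 11 new (s, o, f, e, n, r, o, p, a, v, i)
  "bellubelde" → prefix "bel" already present; 7 new (l, u, b, e, l, d, e)
  "belgalbelde" → prefix "belgal" already present; 5 new (b, e, l, d, e)
Total nodes = 8 + 2 + 4 + 2 + 5 + 2 + 7 + 11 + 7 + 5 = 53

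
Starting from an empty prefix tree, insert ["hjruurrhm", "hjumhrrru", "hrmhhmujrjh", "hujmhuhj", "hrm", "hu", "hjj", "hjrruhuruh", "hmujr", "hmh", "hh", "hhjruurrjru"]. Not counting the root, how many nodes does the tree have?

56

Insert word by word; a character creates a node only if that edge doesn't already exist:
  "hjruurrhm" → 9 new (h, j, r, u, u, r, r, h, m)
  "hjumhrrru" → prefix "hj" already present; 7 new (u, m, h, r, r, r, u)
  "hrmhhmujrjh" → prefix "h" already present; 10 new (r, m, h, h, m, u, j, r, j, h)
  "hujmhuhj" → prefix "h" already present; 7 new (u, j, m, h, u, h, j)
  "hrm" → prefix "hrm" already present; 0 new (none)
  "hu" → prefix "hu" already present; 0 new (none)
  "hjj" → prefix "hj" already present; 1 new (j)
  "hjrruhuruh" → prefix "hjr" already present; 7 new (r, u, h, u, r, u, h)
  "hmujr" → prefix "h" already present; 4 new (m, u, j, r)
  "hmh" → prefix "hm" already present; 1 new (h)
  "hh" → prefix "h" already present; 1 new (h)
  "hhjruurrjru" → prefix "hh" already present; 9 new (j, r, u, u, r, r, j, r, u)
Total nodes = 9 + 7 + 10 + 7 + 0 + 0 + 1 + 7 + 4 + 1 + 1 + 9 = 56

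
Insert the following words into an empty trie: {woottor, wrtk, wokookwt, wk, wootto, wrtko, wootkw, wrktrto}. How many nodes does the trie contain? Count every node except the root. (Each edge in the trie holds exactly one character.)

For each word, the new-node count is its length minus the longest prefix already in the trie:
  "woottor" → 7 new (w, o, o, t, t, o, r)
  "wrtk" → prefix "w" already present; 3 new (r, t, k)
  "wokookwt" → prefix "wo" already present; 6 new (k, o, o, k, w, t)
  "wk" → prefix "w" already present; 1 new (k)
  "wootto" → prefix "wootto" already present; 0 new (none)
  "wrtko" → prefix "wrtk" already present; 1 new (o)
  "wootkw" → prefix "woot" already present; 2 new (k, w)
  "wrktrto" → prefix "wr" already present; 5 new (k, t, r, t, o)
Total nodes = 7 + 3 + 6 + 1 + 0 + 1 + 2 + 5 = 25

25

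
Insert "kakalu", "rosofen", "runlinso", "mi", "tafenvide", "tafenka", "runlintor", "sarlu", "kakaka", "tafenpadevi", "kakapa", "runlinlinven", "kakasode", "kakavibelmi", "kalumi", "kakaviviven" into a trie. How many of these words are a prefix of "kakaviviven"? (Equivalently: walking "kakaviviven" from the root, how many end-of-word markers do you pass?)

1

Check each prefix of "kakaviviven" against the stored set — each match is an end-marker on the path.
Prefixes of the query that are stored words: "kakaviviven"
Count: 1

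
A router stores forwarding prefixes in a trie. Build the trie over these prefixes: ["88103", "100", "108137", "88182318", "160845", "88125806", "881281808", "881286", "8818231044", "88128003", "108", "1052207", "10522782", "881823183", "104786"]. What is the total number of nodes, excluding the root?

Count nodes per top-level branch (shared prefixes stored once):
  '1'-branch (100, 104786, 1052207, 10522782, 108, 108137, 160845): 24 nodes
  '8'-branch (88103, 88125806, 88128003, 881281808, 881286, 8818231044, 88182318, 881823183): 28 nodes
Sum: 52

52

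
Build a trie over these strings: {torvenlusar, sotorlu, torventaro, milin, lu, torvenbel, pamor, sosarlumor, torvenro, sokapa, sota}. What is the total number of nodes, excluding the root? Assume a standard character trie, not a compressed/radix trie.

For each word, the new-node count is its length minus the longest prefix already in the trie:
  "torvenlusar" → 11 new (t, o, r, v, e, n, l, u, s, a, r)
  "sotorlu" → 7 new (s, o, t, o, r, l, u)
  "torventaro" → prefix "torven" already present; 4 new (t, a, r, o)
  "milin" → 5 new (m, i, l, i, n)
  "lu" → 2 new (l, u)
  "torvenbel" → prefix "torven" already present; 3 new (b, e, l)
  "pamor" → 5 new (p, a, m, o, r)
  "sosarlumor" → prefix "so" already present; 8 new (s, a, r, l, u, m, o, r)
  "torvenro" → prefix "torven" already present; 2 new (r, o)
  "sokapa" → prefix "so" already present; 4 new (k, a, p, a)
  "sota" → prefix "sot" already present; 1 new (a)
Total nodes = 11 + 7 + 4 + 5 + 2 + 3 + 5 + 8 + 2 + 4 + 1 = 52

52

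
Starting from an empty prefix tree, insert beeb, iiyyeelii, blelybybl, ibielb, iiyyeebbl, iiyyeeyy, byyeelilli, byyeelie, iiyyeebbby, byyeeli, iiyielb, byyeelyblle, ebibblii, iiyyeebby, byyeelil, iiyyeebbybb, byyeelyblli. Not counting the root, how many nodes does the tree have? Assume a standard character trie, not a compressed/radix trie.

64

Count nodes per top-level branch (shared prefixes stored once):
  'b'-branch (beeb, blelybybl, byyeeli, byyeelie, byyeelil, byyeelilli, byyeelyblle, byyeelyblli): 28 nodes
  'e'-branch (ebibblii): 8 nodes
  'i'-branch (ibielb, iiyielb, iiyyeebbby, iiyyeebbl, iiyyeebby, iiyyeebbybb, iiyyeelii, iiyyeeyy): 28 nodes
Sum: 64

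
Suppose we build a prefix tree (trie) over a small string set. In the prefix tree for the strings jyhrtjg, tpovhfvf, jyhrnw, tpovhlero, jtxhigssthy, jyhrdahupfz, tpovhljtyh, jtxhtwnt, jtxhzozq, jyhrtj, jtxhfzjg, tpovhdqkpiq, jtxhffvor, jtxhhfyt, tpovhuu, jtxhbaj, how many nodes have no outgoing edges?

A leaf is a node with no children — equivalently, the end of a word that is not a proper prefix of any other stored word.
Those words: "jtxhbaj", "jtxhffvor", "jtxhfzjg", "jtxhhfyt", "jtxhigssthy", "jtxhtwnt", "jtxhzozq", "jyhrdahupfz", "jyhrnw", "jyhrtjg", "tpovhdqkpiq", "tpovhfvf", "tpovhlero", "tpovhljtyh", "tpovhuu"
Leaf count: 15

15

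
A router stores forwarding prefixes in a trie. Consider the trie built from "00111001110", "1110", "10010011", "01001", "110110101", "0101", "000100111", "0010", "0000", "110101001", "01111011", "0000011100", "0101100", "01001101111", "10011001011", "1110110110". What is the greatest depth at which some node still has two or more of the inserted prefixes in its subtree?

Look for the deepest trie node that still has at least two words in its subtree.
e.g. "01001" and "01001101111" share the prefix "01001" of length 5; no pair shares a longer one.
Longest shared-prefix length: 5

5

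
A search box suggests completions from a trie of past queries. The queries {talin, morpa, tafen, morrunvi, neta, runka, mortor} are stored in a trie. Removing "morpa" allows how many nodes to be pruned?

Walk "morpa" from the leaf back toward the root, removing each node that no remaining word uses.
The suffix "pa" (2 nodes) is used only by "morpa"; the node for "mor" still has the child "r", so pruning stops there.
Nodes removed: 2

2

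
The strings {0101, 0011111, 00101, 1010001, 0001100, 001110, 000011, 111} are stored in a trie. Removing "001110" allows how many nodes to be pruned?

After clearing the end-marker at "001110", prune upward until reaching a node still needed by another word.
The suffix "0" (1 node) is used only by "001110"; the node for "00111" still has the child "1", so pruning stops there.
Nodes removed: 1

1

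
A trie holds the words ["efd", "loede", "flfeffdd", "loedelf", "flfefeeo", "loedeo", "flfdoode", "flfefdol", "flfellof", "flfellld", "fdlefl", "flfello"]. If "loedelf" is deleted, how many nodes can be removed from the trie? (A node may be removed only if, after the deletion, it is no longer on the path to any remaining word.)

2

A node on "loedelf"'s path can go only if nothing else ends at it or branches off below it.
The suffix "lf" (2 nodes) is used only by "loedelf"; the node for "loede" still has the child "o", so pruning stops there.
Nodes removed: 2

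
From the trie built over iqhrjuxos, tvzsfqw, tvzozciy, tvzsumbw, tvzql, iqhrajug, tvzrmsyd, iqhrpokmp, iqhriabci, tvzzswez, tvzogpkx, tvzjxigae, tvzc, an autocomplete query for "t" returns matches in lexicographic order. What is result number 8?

tvzsumbw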